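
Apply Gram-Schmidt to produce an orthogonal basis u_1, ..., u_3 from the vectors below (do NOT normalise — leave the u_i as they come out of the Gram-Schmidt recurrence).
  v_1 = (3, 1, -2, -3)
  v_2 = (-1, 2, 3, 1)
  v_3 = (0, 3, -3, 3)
Orthogonal basis:
  u_1 = (3, 1, -2, -3)
  u_2 = (7/23, 56/23, 49/23, -7/23)
  u_3 = (0, 3, -3, 3)

Apply the Gram-Schmidt recurrence
  u_1 = v_1
  u_i = v_i − Σ_{j<i} ((v_i · u_j) / (u_j · u_j)) · u_j.

Step by step this gives:
  u_1 = (3, 1, -2, -3)
  u_2 = (7/23, 56/23, 49/23, -7/23)
  u_3 = (0, 3, -3, 3)

Orthogonality check:
  u_2 · u_1 = 0 (should be 0)
  u_3 · u_1 = 0 (should be 0)
  u_3 · u_2 = 0 (should be 0)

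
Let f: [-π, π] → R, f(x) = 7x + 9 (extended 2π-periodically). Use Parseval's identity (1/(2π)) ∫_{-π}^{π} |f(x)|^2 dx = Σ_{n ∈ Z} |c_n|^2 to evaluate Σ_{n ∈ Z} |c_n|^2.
Σ |c_n|^2 = 49π^2/3 + 81

Expand and integrate term by term over [-π, π]:
  ∫ (7x)^2 dx = 49·(2π^3/3); ∫ 2·7·(9)·x dx = 0 (odd integrand); ∫ 9^2 dx = 81·2π.
So (1/(2π)) ∫_{-π}^{π} (7x + 9)^2 dx = 49π^2/3 + 81 = 49π^2/3 + 81.
Parseval ⇒ Σ |c_n|^2 = 49π^2/3 + 81.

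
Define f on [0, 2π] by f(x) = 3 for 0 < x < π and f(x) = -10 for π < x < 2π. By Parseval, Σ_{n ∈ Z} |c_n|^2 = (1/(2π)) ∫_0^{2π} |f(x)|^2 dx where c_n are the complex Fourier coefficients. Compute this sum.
Σ |c_n|^2 = 109/2

Parseval equates the L^2 energy of f (normalised by 1/(2π)) with the ℓ^2 sum of its Fourier coefficients: (1/(2π)) ∫_0^{2π} |f|^2 = Σ |c_n|^2.
Compute the left side: (1/(2π)) [∫_0^π 3^2 dx + ∫_π^{2π} (-10)^2 dx] = (1/(2π)) · (9π + 100π) = (9 + 100)/2 = 109/2.
So Σ_{n ∈ Z} |c_n|^2 = 109/2.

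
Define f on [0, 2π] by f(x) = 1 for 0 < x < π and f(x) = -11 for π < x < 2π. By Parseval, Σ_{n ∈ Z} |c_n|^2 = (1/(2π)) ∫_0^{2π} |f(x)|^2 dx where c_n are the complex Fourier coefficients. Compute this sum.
Σ |c_n|^2 = 61

Parseval equates the L^2 energy of f (normalised by 1/(2π)) with the ℓ^2 sum of its Fourier coefficients: (1/(2π)) ∫_0^{2π} |f|^2 = Σ |c_n|^2.
Compute the left side: (1/(2π)) [∫_0^π 1^2 dx + ∫_π^{2π} (-11)^2 dx] = (1/(2π)) · (1π + 121π) = (1 + 121)/2 = 61.
So Σ_{n ∈ Z} |c_n|^2 = 61.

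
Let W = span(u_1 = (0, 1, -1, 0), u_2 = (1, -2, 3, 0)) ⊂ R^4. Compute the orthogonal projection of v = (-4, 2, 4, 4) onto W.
proj_W(v) = (-2/3, -4/3, 2/3, 0)

Set up U = [u_1 | ... | u_2] ∈ R^(4×2). The projector onto W = col(U) is P = U (U^T U)^(-1) U^T.
Compute U^T U =
  [2, -5]
  [-5, 14],
and U^T v = (-2, 4).
Solve U^T U · c = U^T v for the coefficients: c = (-8/3, -2/3). The projection is proj_W(v) = U c.
Check: (v - proj_W(v)) · u_1 = 0  (should be 0).
Check: (v - proj_W(v)) · u_2 = 0  (should be 0).
Result: proj_W(v) = (-2/3, -4/3, 2/3, 0).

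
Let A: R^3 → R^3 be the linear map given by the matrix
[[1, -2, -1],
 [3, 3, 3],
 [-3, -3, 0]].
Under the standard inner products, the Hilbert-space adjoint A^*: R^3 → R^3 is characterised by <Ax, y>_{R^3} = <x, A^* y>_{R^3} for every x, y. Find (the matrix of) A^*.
A^* = A^T =
[[1, 3, -3],
 [-2, 3, -3],
 [-1, 3, 0]]

For real matrices with standard dot products, the defining identity <Ax, y> = <x, A^* y> gives (Ax)^T y = x^T (A^*) y, i.e. x^T A^T y = x^T (A^*) y. Since this holds for all x, y, we must have A^* = A^T. Therefore
A^* =
[[1, 3, -3],
 [-2, 3, -3],
 [-1, 3, 0]].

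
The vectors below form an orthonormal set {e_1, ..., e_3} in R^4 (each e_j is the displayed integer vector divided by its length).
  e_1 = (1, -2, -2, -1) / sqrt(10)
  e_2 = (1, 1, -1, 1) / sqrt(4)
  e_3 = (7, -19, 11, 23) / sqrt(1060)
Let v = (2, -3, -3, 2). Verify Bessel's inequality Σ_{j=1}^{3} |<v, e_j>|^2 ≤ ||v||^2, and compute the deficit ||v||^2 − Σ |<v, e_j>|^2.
Σ |<v, e_j>|^2 = 1328/53; ||v||^2 = 26; deficit = 50/53

Write each e_j = u_j / sqrt(<u_j, u_j>) where u_j is the displayed integer vector. Then <v, e_j> = <v, u_j> / sqrt(<u_j, u_j>), so |<v, e_j>|^2 = <v, u_j>^2 / <u_j, u_j>.
Coefficients: <v, e_1> = 12/sqrt(10), <v, e_2> = 4/sqrt(4), <v, e_3> = 84/sqrt(1060).
Square and sum: Σ |<v, e_j>|^2 = 1328/53.
Compute ||v||^2 = v·v = 26.
Deficit = 26 − 1328/53 = 50/53 ≥ 0, confirming Bessel's inequality. (The deficit equals ||v − Σ <v,e_j> e_j||^2, the squared distance from v to span{e_j}.)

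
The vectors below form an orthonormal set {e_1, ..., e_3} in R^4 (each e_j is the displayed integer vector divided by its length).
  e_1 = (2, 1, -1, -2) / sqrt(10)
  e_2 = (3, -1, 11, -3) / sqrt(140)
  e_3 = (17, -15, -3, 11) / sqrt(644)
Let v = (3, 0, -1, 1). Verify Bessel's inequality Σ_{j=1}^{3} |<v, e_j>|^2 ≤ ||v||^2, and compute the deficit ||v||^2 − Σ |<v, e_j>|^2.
Σ |<v, e_j>|^2 = 425/46; ||v||^2 = 11; deficit = 81/46

Write each e_j = u_j / sqrt(<u_j, u_j>) where u_j is the displayed integer vector. Then <v, e_j> = <v, u_j> / sqrt(<u_j, u_j>), so |<v, e_j>|^2 = <v, u_j>^2 / <u_j, u_j>.
Coefficients: <v, e_1> = 5/sqrt(10), <v, e_2> = -5/sqrt(140), <v, e_3> = 65/sqrt(644).
Square and sum: Σ |<v, e_j>|^2 = 425/46.
Compute ||v||^2 = v·v = 11.
Deficit = 11 − 425/46 = 81/46 ≥ 0, confirming Bessel's inequality. (The deficit equals ||v − Σ <v,e_j> e_j||^2, the squared distance from v to span{e_j}.)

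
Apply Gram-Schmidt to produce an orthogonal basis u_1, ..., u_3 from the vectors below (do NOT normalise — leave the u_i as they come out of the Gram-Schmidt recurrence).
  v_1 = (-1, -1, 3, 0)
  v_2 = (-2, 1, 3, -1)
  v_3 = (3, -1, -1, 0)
Orthogonal basis:
  u_1 = (-1, -1, 3, 0)
  u_2 = (-12/11, 21/11, 3/11, -1)
  u_3 = (20/13, 4/13, 8/13, -12/13)

Apply the Gram-Schmidt recurrence
  u_1 = v_1
  u_i = v_i − Σ_{j<i} ((v_i · u_j) / (u_j · u_j)) · u_j.

Step by step this gives:
  u_1 = (-1, -1, 3, 0)
  u_2 = (-12/11, 21/11, 3/11, -1)
  u_3 = (20/13, 4/13, 8/13, -12/13)

Orthogonality check:
  u_2 · u_1 = 0 (should be 0)
  u_3 · u_1 = 0 (should be 0)
  u_3 · u_2 = 0 (should be 0)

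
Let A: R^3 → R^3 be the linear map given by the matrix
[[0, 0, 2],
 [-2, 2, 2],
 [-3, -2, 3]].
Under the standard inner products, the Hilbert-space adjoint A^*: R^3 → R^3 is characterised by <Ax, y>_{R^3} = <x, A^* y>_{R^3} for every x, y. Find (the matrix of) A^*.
A^* = A^T =
[[0, -2, -3],
 [0, 2, -2],
 [2, 2, 3]]

For real matrices with standard dot products, the defining identity <Ax, y> = <x, A^* y> gives (Ax)^T y = x^T (A^*) y, i.e. x^T A^T y = x^T (A^*) y. Since this holds for all x, y, we must have A^* = A^T. Therefore
A^* =
[[0, -2, -3],
 [0, 2, -2],
 [2, 2, 3]].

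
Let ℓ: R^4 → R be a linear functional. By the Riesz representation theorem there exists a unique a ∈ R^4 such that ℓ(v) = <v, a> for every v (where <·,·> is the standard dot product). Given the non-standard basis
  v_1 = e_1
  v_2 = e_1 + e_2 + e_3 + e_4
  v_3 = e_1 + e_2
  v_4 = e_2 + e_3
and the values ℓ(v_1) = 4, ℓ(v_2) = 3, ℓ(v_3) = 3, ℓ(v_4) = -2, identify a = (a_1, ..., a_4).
a = (4, -1, -1, 1)

Write a = (a_1, ..., a_4) in the standard basis. For each basis vector v_i, ℓ(v_i) = <v_i, a> is a linear equation in the a_j's. Collect the n equations into a matrix system V a = ℓ, where row i of V is v_i (expressed in the standard basis). Since V is invertible (lower-triangular with 1s on the diagonal, up to permutation), solve by back-substitution:
  V =
[[1, 0, 0, 0],
 [1, 1, 1, 1],
 [1, 1, 0, 0],
 [0, 1, 1, 0]]
  V a = (4, 3, 3, -2)
Solving gives a = (4, -1, -1, 1).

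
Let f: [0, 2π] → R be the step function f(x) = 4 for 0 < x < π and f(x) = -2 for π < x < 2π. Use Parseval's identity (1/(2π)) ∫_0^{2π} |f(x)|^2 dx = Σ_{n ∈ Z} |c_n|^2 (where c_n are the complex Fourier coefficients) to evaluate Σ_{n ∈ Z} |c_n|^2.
Σ |c_n|^2 = 10

Parseval equates the L^2 energy of f (normalised by 1/(2π)) with the ℓ^2 sum of its Fourier coefficients: (1/(2π)) ∫_0^{2π} |f|^2 = Σ |c_n|^2.
Compute the left side: (1/(2π)) [∫_0^π 4^2 dx + ∫_π^{2π} (-2)^2 dx] = (1/(2π)) · (16π + 4π) = (16 + 4)/2 = 10.
So Σ_{n ∈ Z} |c_n|^2 = 10.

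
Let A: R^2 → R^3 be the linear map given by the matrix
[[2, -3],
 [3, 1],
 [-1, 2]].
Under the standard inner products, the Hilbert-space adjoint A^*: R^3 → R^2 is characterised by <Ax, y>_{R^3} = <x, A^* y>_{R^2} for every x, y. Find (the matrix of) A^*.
A^* = A^T =
[[2, 3, -1],
 [-3, 1, 2]]

For real matrices with standard dot products, the defining identity <Ax, y> = <x, A^* y> gives (Ax)^T y = x^T (A^*) y, i.e. x^T A^T y = x^T (A^*) y. Since this holds for all x, y, we must have A^* = A^T. Therefore
A^* =
[[2, 3, -1],
 [-3, 1, 2]].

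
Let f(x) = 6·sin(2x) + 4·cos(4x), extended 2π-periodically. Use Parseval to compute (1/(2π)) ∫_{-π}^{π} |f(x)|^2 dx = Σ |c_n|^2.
Σ |c_n|^2 = 26

Expand |f|^2 and use orthogonality of {sin(nx), cos(mx)} on [-π, π]:
  ∫_{-π}^{π} sin(nx)^2 dx = π, ∫ cos(mx)^2 dx = π, and cross terms integrate to 0.
So ∫_{-π}^{π} f(x)^2 dx = 6^2 · π + 4^2 · π = (36 + 16)π.
Divide by 2π: (36 + 16)/2 = 26.
By Parseval, this equals Σ |c_n|^2.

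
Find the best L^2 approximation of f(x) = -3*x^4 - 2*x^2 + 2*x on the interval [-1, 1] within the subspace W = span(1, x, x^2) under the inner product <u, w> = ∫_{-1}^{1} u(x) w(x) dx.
g(x) = -32*x^2/7 + 2*x + 9/35

The best approximation g ∈ W is the orthogonal projection of f onto W. Writing g = a_0 + a_1 x + a_2 x^2, the coefficients solve the normal equations G · a = b where
  G_{ij} = <φ_i, φ_j> and b_i = <f, φ_i>, with φ_0 = 1, φ_1 = x, φ_2 = x^2.
G =
  [2, 0, 2/3]
  [0, 2/3, 0]
  [2/3, 0, 2/5],
b = (-38/15, 4/3, -58/35).
Solving gives a_0 = 9/35, a_1 = 2, a_2 = -32/7, so
  g(x) = -32*x^2/7 + 2*x + 9/35.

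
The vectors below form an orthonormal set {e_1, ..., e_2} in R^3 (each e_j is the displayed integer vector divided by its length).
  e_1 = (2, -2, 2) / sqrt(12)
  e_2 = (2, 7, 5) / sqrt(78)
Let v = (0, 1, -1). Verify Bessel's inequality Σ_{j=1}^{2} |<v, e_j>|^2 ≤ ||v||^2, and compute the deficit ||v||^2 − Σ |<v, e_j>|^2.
Σ |<v, e_j>|^2 = 18/13; ||v||^2 = 2; deficit = 8/13

Write each e_j = u_j / sqrt(<u_j, u_j>) where u_j is the displayed integer vector. Then <v, e_j> = <v, u_j> / sqrt(<u_j, u_j>), so |<v, e_j>|^2 = <v, u_j>^2 / <u_j, u_j>.
Coefficients: <v, e_1> = -4/sqrt(12), <v, e_2> = 2/sqrt(78).
Square and sum: Σ |<v, e_j>|^2 = 18/13.
Compute ||v||^2 = v·v = 2.
Deficit = 2 − 18/13 = 8/13 ≥ 0, confirming Bessel's inequality. (The deficit equals ||v − Σ <v,e_j> e_j||^2, the squared distance from v to span{e_j}.)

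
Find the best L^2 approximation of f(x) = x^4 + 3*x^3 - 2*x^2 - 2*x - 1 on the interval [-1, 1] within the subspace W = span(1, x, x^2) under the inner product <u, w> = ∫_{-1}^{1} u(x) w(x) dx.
g(x) = -8*x^2/7 - x/5 - 38/35

The best approximation g ∈ W is the orthogonal projection of f onto W. Writing g = a_0 + a_1 x + a_2 x^2, the coefficients solve the normal equations G · a = b where
  G_{ij} = <φ_i, φ_j> and b_i = <f, φ_i>, with φ_0 = 1, φ_1 = x, φ_2 = x^2.
G =
  [2, 0, 2/3]
  [0, 2/3, 0]
  [2/3, 0, 2/5],
b = (-44/15, -2/15, -124/105).
Solving gives a_0 = -38/35, a_1 = -1/5, a_2 = -8/7, so
  g(x) = -8*x^2/7 - x/5 - 38/35.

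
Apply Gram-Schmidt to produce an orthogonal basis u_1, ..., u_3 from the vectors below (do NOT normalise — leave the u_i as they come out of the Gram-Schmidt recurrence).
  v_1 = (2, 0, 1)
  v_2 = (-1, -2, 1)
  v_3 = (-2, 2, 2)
Orthogonal basis:
  u_1 = (2, 0, 1)
  u_2 = (-3/5, -2, 6/5)
  u_3 = (-36/29, 54/29, 72/29)

Apply the Gram-Schmidt recurrence
  u_1 = v_1
  u_i = v_i − Σ_{j<i} ((v_i · u_j) / (u_j · u_j)) · u_j.

Step by step this gives:
  u_1 = (2, 0, 1)
  u_2 = (-3/5, -2, 6/5)
  u_3 = (-36/29, 54/29, 72/29)

Orthogonality check:
  u_2 · u_1 = 0 (should be 0)
  u_3 · u_1 = 0 (should be 0)
  u_3 · u_2 = 0 (should be 0)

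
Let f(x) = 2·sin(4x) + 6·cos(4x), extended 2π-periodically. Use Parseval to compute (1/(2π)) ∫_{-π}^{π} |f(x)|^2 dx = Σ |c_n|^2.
Σ |c_n|^2 = 20

Expand |f|^2 and use orthogonality of {sin(nx), cos(mx)} on [-π, π]:
  ∫_{-π}^{π} sin(nx)^2 dx = π, ∫ cos(mx)^2 dx = π, and cross terms integrate to 0.
So ∫_{-π}^{π} f(x)^2 dx = 2^2 · π + 6^2 · π = (4 + 36)π.
Divide by 2π: (4 + 36)/2 = 20.
By Parseval, this equals Σ |c_n|^2.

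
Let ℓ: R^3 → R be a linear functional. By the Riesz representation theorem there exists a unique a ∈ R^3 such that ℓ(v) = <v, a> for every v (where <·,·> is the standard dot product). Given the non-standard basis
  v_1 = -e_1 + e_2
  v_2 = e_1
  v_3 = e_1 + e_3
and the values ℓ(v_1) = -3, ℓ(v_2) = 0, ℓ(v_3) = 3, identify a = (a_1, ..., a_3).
a = (0, -3, 3)

Write a = (a_1, ..., a_3) in the standard basis. For each basis vector v_i, ℓ(v_i) = <v_i, a> is a linear equation in the a_j's. Collect the n equations into a matrix system V a = ℓ, where row i of V is v_i (expressed in the standard basis). Since V is invertible (lower-triangular with 1s on the diagonal, up to permutation), solve by back-substitution:
  V =
[[-1, 1, 0],
 [1, 0, 0],
 [1, 0, 1]]
  V a = (-3, 0, 3)
Solving gives a = (0, -3, 3).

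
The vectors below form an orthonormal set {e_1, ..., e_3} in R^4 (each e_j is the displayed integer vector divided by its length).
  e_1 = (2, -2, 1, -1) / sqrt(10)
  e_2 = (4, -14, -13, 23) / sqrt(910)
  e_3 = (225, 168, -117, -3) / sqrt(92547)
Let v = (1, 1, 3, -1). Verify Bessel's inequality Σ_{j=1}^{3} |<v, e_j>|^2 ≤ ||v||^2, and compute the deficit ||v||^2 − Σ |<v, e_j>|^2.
Σ |<v, e_j>|^2 = 827/113; ||v||^2 = 12; deficit = 529/113

Write each e_j = u_j / sqrt(<u_j, u_j>) where u_j is the displayed integer vector. Then <v, e_j> = <v, u_j> / sqrt(<u_j, u_j>), so |<v, e_j>|^2 = <v, u_j>^2 / <u_j, u_j>.
Coefficients: <v, e_1> = 4/sqrt(10), <v, e_2> = -72/sqrt(910), <v, e_3> = 45/sqrt(92547).
Square and sum: Σ |<v, e_j>|^2 = 827/113.
Compute ||v||^2 = v·v = 12.
Deficit = 12 − 827/113 = 529/113 ≥ 0, confirming Bessel's inequality. (The deficit equals ||v − Σ <v,e_j> e_j||^2, the squared distance from v to span{e_j}.)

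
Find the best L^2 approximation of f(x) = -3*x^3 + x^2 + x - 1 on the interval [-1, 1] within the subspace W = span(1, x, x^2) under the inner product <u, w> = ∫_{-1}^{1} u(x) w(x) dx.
g(x) = x^2 - 4*x/5 - 1

The best approximation g ∈ W is the orthogonal projection of f onto W. Writing g = a_0 + a_1 x + a_2 x^2, the coefficients solve the normal equations G · a = b where
  G_{ij} = <φ_i, φ_j> and b_i = <f, φ_i>, with φ_0 = 1, φ_1 = x, φ_2 = x^2.
G =
  [2, 0, 2/3]
  [0, 2/3, 0]
  [2/3, 0, 2/5],
b = (-4/3, -8/15, -4/15).
Solving gives a_0 = -1, a_1 = -4/5, a_2 = 1, so
  g(x) = x^2 - 4*x/5 - 1.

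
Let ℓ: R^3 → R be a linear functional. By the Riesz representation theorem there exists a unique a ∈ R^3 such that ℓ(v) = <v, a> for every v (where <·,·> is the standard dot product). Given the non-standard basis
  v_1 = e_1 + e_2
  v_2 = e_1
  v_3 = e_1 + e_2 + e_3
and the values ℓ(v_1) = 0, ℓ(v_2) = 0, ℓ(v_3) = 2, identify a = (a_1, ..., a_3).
a = (0, 0, 2)

Write a = (a_1, ..., a_3) in the standard basis. For each basis vector v_i, ℓ(v_i) = <v_i, a> is a linear equation in the a_j's. Collect the n equations into a matrix system V a = ℓ, where row i of V is v_i (expressed in the standard basis). Since V is invertible (lower-triangular with 1s on the diagonal, up to permutation), solve by back-substitution:
  V =
[[1, 1, 0],
 [1, 0, 0],
 [1, 1, 1]]
  V a = (0, 0, 2)
Solving gives a = (0, 0, 2).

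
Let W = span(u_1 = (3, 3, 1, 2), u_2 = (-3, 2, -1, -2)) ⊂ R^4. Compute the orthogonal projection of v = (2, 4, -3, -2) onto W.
proj_W(v) = (-3/14, 4, -1/14, -1/7)

Set up U = [u_1 | ... | u_2] ∈ R^(4×2). The projector onto W = col(U) is P = U (U^T U)^(-1) U^T.
Compute U^T U =
  [23, -8]
  [-8, 18],
and U^T v = (11, 9).
Solve U^T U · c = U^T v for the coefficients: c = (27/35, 59/70). The projection is proj_W(v) = U c.
Check: (v - proj_W(v)) · u_1 = 0  (should be 0).
Check: (v - proj_W(v)) · u_2 = 0  (should be 0).
Result: proj_W(v) = (-3/14, 4, -1/14, -1/7).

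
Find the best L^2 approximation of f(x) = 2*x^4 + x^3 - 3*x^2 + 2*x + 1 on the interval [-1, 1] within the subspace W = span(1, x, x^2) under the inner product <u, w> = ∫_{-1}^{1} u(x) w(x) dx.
g(x) = -9*x^2/7 + 13*x/5 + 29/35

The best approximation g ∈ W is the orthogonal projection of f onto W. Writing g = a_0 + a_1 x + a_2 x^2, the coefficients solve the normal equations G · a = b where
  G_{ij} = <φ_i, φ_j> and b_i = <f, φ_i>, with φ_0 = 1, φ_1 = x, φ_2 = x^2.
G =
  [2, 0, 2/3]
  [0, 2/3, 0]
  [2/3, 0, 2/5],
b = (4/5, 26/15, 4/105).
Solving gives a_0 = 29/35, a_1 = 13/5, a_2 = -9/7, so
  g(x) = -9*x^2/7 + 13*x/5 + 29/35.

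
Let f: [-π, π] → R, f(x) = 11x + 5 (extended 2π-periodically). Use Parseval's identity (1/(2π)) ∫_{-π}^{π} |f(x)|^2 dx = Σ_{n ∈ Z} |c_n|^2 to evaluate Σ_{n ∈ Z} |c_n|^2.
Σ |c_n|^2 = 121π^2/3 + 25

Expand and integrate term by term over [-π, π]:
  ∫ (11x)^2 dx = 121·(2π^3/3); ∫ 2·11·(5)·x dx = 0 (odd integrand); ∫ 5^2 dx = 25·2π.
So (1/(2π)) ∫_{-π}^{π} (11x + 5)^2 dx = 121π^2/3 + 25 = 121π^2/3 + 25.
Parseval ⇒ Σ |c_n|^2 = 121π^2/3 + 25.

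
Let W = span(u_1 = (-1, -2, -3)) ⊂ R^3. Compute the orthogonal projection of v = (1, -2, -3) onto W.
proj_W(v) = (-6/7, -12/7, -18/7)

Set up U = [u_1 | ... | u_1] ∈ R^(3×1). The projector onto W = col(U) is P = U (U^T U)^(-1) U^T.
Compute U^T U =
  [14],
and U^T v = (12).
Solve U^T U · c = U^T v for the coefficients: c = (6/7). The projection is proj_W(v) = U c.
Check: (v - proj_W(v)) · u_1 = 0  (should be 0).
Result: proj_W(v) = (-6/7, -12/7, -18/7).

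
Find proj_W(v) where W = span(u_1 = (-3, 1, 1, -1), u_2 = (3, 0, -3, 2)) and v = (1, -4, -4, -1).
proj_W(v) = (81/34, -19/34, -43/34, 35/34)

Set up U = [u_1 | ... | u_2] ∈ R^(4×2). The projector onto W = col(U) is P = U (U^T U)^(-1) U^T.
Compute U^T U =
  [12, -14]
  [-14, 22],
and U^T v = (-10, 13).
Solve U^T U · c = U^T v for the coefficients: c = (-19/34, 4/17). The projection is proj_W(v) = U c.
Check: (v - proj_W(v)) · u_1 = 0  (should be 0).
Check: (v - proj_W(v)) · u_2 = 0  (should be 0).
Result: proj_W(v) = (81/34, -19/34, -43/34, 35/34).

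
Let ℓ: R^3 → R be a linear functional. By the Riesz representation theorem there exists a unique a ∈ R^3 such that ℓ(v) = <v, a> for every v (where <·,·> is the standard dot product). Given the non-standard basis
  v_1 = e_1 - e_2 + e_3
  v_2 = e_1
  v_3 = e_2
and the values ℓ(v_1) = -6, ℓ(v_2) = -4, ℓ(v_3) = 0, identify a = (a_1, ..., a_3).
a = (-4, 0, -2)

Write a = (a_1, ..., a_3) in the standard basis. For each basis vector v_i, ℓ(v_i) = <v_i, a> is a linear equation in the a_j's. Collect the n equations into a matrix system V a = ℓ, where row i of V is v_i (expressed in the standard basis). Since V is invertible (lower-triangular with 1s on the diagonal, up to permutation), solve by back-substitution:
  V =
[[1, -1, 1],
 [1, 0, 0],
 [0, 1, 0]]
  V a = (-6, -4, 0)
Solving gives a = (-4, 0, -2).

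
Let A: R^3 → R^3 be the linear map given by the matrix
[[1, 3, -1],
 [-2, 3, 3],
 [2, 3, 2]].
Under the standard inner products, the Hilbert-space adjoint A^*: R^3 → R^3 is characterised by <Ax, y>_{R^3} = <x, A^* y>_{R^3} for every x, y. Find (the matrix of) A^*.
A^* = A^T =
[[1, -2, 2],
 [3, 3, 3],
 [-1, 3, 2]]

For real matrices with standard dot products, the defining identity <Ax, y> = <x, A^* y> gives (Ax)^T y = x^T (A^*) y, i.e. x^T A^T y = x^T (A^*) y. Since this holds for all x, y, we must have A^* = A^T. Therefore
A^* =
[[1, -2, 2],
 [3, 3, 3],
 [-1, 3, 2]].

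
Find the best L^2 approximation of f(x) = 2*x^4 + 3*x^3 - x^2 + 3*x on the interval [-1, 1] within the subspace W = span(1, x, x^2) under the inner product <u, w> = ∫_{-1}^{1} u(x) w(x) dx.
g(x) = 5*x^2/7 + 24*x/5 - 6/35

The best approximation g ∈ W is the orthogonal projection of f onto W. Writing g = a_0 + a_1 x + a_2 x^2, the coefficients solve the normal equations G · a = b where
  G_{ij} = <φ_i, φ_j> and b_i = <f, φ_i>, with φ_0 = 1, φ_1 = x, φ_2 = x^2.
G =
  [2, 0, 2/3]
  [0, 2/3, 0]
  [2/3, 0, 2/5],
b = (2/15, 16/5, 6/35).
Solving gives a_0 = -6/35, a_1 = 24/5, a_2 = 5/7, so
  g(x) = 5*x^2/7 + 24*x/5 - 6/35.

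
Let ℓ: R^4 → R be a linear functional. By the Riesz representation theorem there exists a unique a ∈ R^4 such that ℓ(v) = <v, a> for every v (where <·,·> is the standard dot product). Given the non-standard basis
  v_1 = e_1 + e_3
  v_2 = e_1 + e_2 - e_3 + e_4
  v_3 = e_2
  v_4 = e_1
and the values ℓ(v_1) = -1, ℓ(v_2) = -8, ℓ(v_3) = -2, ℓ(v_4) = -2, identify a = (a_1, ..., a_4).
a = (-2, -2, 1, -3)

Write a = (a_1, ..., a_4) in the standard basis. For each basis vector v_i, ℓ(v_i) = <v_i, a> is a linear equation in the a_j's. Collect the n equations into a matrix system V a = ℓ, where row i of V is v_i (expressed in the standard basis). Since V is invertible (lower-triangular with 1s on the diagonal, up to permutation), solve by back-substitution:
  V =
[[1, 0, 1, 0],
 [1, 1, -1, 1],
 [0, 1, 0, 0],
 [1, 0, 0, 0]]
  V a = (-1, -8, -2, -2)
Solving gives a = (-2, -2, 1, -3).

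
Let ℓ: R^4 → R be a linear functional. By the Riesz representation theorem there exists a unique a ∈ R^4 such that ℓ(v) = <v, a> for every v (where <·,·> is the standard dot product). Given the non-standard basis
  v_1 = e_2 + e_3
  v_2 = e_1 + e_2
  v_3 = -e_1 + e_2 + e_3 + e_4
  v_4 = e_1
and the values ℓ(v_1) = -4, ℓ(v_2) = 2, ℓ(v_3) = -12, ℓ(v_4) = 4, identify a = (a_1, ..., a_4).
a = (4, -2, -2, -4)

Write a = (a_1, ..., a_4) in the standard basis. For each basis vector v_i, ℓ(v_i) = <v_i, a> is a linear equation in the a_j's. Collect the n equations into a matrix system V a = ℓ, where row i of V is v_i (expressed in the standard basis). Since V is invertible (lower-triangular with 1s on the diagonal, up to permutation), solve by back-substitution:
  V =
[[0, 1, 1, 0],
 [1, 1, 0, 0],
 [-1, 1, 1, 1],
 [1, 0, 0, 0]]
  V a = (-4, 2, -12, 4)
Solving gives a = (4, -2, -2, -4).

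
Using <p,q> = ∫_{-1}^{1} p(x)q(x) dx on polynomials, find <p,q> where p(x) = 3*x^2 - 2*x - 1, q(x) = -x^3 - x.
<p,q> = 32/15

Expand the product: p(x)·q(x) = -3*x^5 + 2*x^4 - 2*x^3 + 2*x^2 + x.
∫_{-1}^{1} of each monomial x^k gives [2/(k+1) if k even, 0 if k odd]. Integrating term-by-term (or equivalently evaluating the antiderivative F(x) = -x^6/2 + 2*x^5/5 - x^4/2 + 2*x^3/3 + x^2/2 at the endpoints):
  F(1) − F(−1) = 17/30 − (-47/30) = 32/15.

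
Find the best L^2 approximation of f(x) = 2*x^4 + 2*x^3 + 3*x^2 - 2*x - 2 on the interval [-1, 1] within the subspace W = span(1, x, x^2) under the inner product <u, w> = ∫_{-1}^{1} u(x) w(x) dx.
g(x) = 33*x^2/7 - 4*x/5 - 76/35

The best approximation g ∈ W is the orthogonal projection of f onto W. Writing g = a_0 + a_1 x + a_2 x^2, the coefficients solve the normal equations G · a = b where
  G_{ij} = <φ_i, φ_j> and b_i = <f, φ_i>, with φ_0 = 1, φ_1 = x, φ_2 = x^2.
G =
  [2, 0, 2/3]
  [0, 2/3, 0]
  [2/3, 0, 2/5],
b = (-6/5, -8/15, 46/105).
Solving gives a_0 = -76/35, a_1 = -4/5, a_2 = 33/7, so
  g(x) = 33*x^2/7 - 4*x/5 - 76/35.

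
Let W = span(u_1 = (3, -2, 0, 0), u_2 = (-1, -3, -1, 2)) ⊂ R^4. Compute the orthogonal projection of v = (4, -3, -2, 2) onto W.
proj_W(v) = (311/93, -247/62, -89/186, 89/93)

Set up U = [u_1 | ... | u_2] ∈ R^(4×2). The projector onto W = col(U) is P = U (U^T U)^(-1) U^T.
Compute U^T U =
  [13, 3]
  [3, 15],
and U^T v = (18, 11).
Solve U^T U · c = U^T v for the coefficients: c = (79/62, 89/186). The projection is proj_W(v) = U c.
Check: (v - proj_W(v)) · u_1 = 0  (should be 0).
Check: (v - proj_W(v)) · u_2 = 0  (should be 0).
Result: proj_W(v) = (311/93, -247/62, -89/186, 89/93).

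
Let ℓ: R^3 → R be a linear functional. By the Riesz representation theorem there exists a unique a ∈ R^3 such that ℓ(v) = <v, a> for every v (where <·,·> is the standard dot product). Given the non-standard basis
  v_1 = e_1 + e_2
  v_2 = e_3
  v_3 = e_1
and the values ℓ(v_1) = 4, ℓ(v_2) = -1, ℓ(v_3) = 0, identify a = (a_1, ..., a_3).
a = (0, 4, -1)

Write a = (a_1, ..., a_3) in the standard basis. For each basis vector v_i, ℓ(v_i) = <v_i, a> is a linear equation in the a_j's. Collect the n equations into a matrix system V a = ℓ, where row i of V is v_i (expressed in the standard basis). Since V is invertible (lower-triangular with 1s on the diagonal, up to permutation), solve by back-substitution:
  V =
[[1, 1, 0],
 [0, 0, 1],
 [1, 0, 0]]
  V a = (4, -1, 0)
Solving gives a = (0, 4, -1).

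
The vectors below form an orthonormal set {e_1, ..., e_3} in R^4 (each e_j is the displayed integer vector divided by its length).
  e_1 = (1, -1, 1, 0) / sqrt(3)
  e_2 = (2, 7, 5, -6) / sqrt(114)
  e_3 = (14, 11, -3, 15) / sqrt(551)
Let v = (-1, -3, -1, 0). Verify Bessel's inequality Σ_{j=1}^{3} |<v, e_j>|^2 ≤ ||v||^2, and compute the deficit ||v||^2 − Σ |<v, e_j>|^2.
Σ |<v, e_j>|^2 = 311/29; ||v||^2 = 11; deficit = 8/29

Write each e_j = u_j / sqrt(<u_j, u_j>) where u_j is the displayed integer vector. Then <v, e_j> = <v, u_j> / sqrt(<u_j, u_j>), so |<v, e_j>|^2 = <v, u_j>^2 / <u_j, u_j>.
Coefficients: <v, e_1> = 1/sqrt(3), <v, e_2> = -28/sqrt(114), <v, e_3> = -44/sqrt(551).
Square and sum: Σ |<v, e_j>|^2 = 311/29.
Compute ||v||^2 = v·v = 11.
Deficit = 11 − 311/29 = 8/29 ≥ 0, confirming Bessel's inequality. (The deficit equals ||v − Σ <v,e_j> e_j||^2, the squared distance from v to span{e_j}.)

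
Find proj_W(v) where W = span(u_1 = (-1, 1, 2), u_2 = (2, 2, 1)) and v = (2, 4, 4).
proj_W(v) = (47/25, 21/5, 96/25)

Set up U = [u_1 | ... | u_2] ∈ R^(3×2). The projector onto W = col(U) is P = U (U^T U)^(-1) U^T.
Compute U^T U =
  [6, 2]
  [2, 9],
and U^T v = (10, 16).
Solve U^T U · c = U^T v for the coefficients: c = (29/25, 38/25). The projection is proj_W(v) = U c.
Check: (v - proj_W(v)) · u_1 = 0  (should be 0).
Check: (v - proj_W(v)) · u_2 = 0  (should be 0).
Result: proj_W(v) = (47/25, 21/5, 96/25).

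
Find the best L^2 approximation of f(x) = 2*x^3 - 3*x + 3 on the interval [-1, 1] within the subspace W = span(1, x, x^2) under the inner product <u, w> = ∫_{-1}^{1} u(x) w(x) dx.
g(x) = 3 - 9*x/5

The best approximation g ∈ W is the orthogonal projection of f onto W. Writing g = a_0 + a_1 x + a_2 x^2, the coefficients solve the normal equations G · a = b where
  G_{ij} = <φ_i, φ_j> and b_i = <f, φ_i>, with φ_0 = 1, φ_1 = x, φ_2 = x^2.
G =
  [2, 0, 2/3]
  [0, 2/3, 0]
  [2/3, 0, 2/5],
b = (6, -6/5, 2).
Solving gives a_0 = 3, a_1 = -9/5, a_2 = 0, so
  g(x) = 3 - 9*x/5.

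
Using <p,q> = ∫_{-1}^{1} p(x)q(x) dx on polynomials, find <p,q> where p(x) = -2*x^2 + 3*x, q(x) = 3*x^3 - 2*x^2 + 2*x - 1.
<p,q> = 158/15

Expand the product: p(x)·q(x) = -6*x^5 + 13*x^4 - 10*x^3 + 8*x^2 - 3*x.
∫_{-1}^{1} of each monomial x^k gives [2/(k+1) if k even, 0 if k odd]. Integrating term-by-term (or equivalently evaluating the antiderivative F(x) = -x^6 + 13*x^5/5 - 5*x^4/2 + 8*x^3/3 - 3*x^2/2 at the endpoints):
  F(1) − F(−1) = 4/15 − (-154/15) = 158/15.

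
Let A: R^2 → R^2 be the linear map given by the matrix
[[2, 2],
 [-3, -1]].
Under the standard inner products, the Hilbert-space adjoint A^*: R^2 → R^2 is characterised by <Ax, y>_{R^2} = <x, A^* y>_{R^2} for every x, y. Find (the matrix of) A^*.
A^* = A^T =
[[2, -3],
 [2, -1]]

For real matrices with standard dot products, the defining identity <Ax, y> = <x, A^* y> gives (Ax)^T y = x^T (A^*) y, i.e. x^T A^T y = x^T (A^*) y. Since this holds for all x, y, we must have A^* = A^T. Therefore
A^* =
[[2, -3],
 [2, -1]].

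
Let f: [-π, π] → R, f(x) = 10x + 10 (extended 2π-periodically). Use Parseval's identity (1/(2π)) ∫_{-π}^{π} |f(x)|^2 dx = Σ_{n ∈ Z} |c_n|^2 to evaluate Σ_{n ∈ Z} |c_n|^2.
Σ |c_n|^2 = 100π^2/3 + 100

Expand and integrate term by term over [-π, π]:
  ∫ (10x)^2 dx = 100·(2π^3/3); ∫ 2·10·(10)·x dx = 0 (odd integrand); ∫ 10^2 dx = 100·2π.
So (1/(2π)) ∫_{-π}^{π} (10x + 10)^2 dx = 100π^2/3 + 100 = 100π^2/3 + 100.
Parseval ⇒ Σ |c_n|^2 = 100π^2/3 + 100.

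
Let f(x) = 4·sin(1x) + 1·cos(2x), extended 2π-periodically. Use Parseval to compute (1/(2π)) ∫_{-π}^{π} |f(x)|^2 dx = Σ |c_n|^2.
Σ |c_n|^2 = 17/2

Expand |f|^2 and use orthogonality of {sin(nx), cos(mx)} on [-π, π]:
  ∫_{-π}^{π} sin(nx)^2 dx = π, ∫ cos(mx)^2 dx = π, and cross terms integrate to 0.
So ∫_{-π}^{π} f(x)^2 dx = 4^2 · π + 1^2 · π = (16 + 1)π.
Divide by 2π: (16 + 1)/2 = 17/2.
By Parseval, this equals Σ |c_n|^2.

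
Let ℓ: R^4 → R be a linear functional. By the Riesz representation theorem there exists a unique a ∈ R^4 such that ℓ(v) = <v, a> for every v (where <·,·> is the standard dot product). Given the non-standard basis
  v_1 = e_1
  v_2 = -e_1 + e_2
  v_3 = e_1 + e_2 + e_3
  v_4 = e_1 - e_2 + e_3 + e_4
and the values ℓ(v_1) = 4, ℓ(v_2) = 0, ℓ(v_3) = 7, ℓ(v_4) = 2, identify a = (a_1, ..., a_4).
a = (4, 4, -1, 3)

Write a = (a_1, ..., a_4) in the standard basis. For each basis vector v_i, ℓ(v_i) = <v_i, a> is a linear equation in the a_j's. Collect the n equations into a matrix system V a = ℓ, where row i of V is v_i (expressed in the standard basis). Since V is invertible (lower-triangular with 1s on the diagonal, up to permutation), solve by back-substitution:
  V =
[[1, 0, 0, 0],
 [-1, 1, 0, 0],
 [1, 1, 1, 0],
 [1, -1, 1, 1]]
  V a = (4, 0, 7, 2)
Solving gives a = (4, 4, -1, 3).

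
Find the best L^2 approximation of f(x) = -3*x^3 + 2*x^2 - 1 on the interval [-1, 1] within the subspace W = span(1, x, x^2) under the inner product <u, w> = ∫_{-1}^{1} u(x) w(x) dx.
g(x) = 2*x^2 - 9*x/5 - 1

The best approximation g ∈ W is the orthogonal projection of f onto W. Writing g = a_0 + a_1 x + a_2 x^2, the coefficients solve the normal equations G · a = b where
  G_{ij} = <φ_i, φ_j> and b_i = <f, φ_i>, with φ_0 = 1, φ_1 = x, φ_2 = x^2.
G =
  [2, 0, 2/3]
  [0, 2/3, 0]
  [2/3, 0, 2/5],
b = (-2/3, -6/5, 2/15).
Solving gives a_0 = -1, a_1 = -9/5, a_2 = 2, so
  g(x) = 2*x^2 - 9*x/5 - 1.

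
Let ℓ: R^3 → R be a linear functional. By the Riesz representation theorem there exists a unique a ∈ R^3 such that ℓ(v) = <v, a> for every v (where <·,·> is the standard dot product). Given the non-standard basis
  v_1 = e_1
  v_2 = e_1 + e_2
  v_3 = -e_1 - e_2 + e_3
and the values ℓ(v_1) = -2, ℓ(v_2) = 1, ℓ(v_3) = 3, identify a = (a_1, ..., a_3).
a = (-2, 3, 4)

Write a = (a_1, ..., a_3) in the standard basis. For each basis vector v_i, ℓ(v_i) = <v_i, a> is a linear equation in the a_j's. Collect the n equations into a matrix system V a = ℓ, where row i of V is v_i (expressed in the standard basis). Since V is invertible (lower-triangular with 1s on the diagonal, up to permutation), solve by back-substitution:
  V =
[[1, 0, 0],
 [1, 1, 0],
 [-1, -1, 1]]
  V a = (-2, 1, 3)
Solving gives a = (-2, 3, 4).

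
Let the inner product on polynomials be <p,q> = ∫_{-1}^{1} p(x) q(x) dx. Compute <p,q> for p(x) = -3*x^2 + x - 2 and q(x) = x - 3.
<p,q> = 56/3

Expand the product: p(x)·q(x) = -3*x^3 + 10*x^2 - 5*x + 6.
∫_{-1}^{1} of each monomial x^k gives [2/(k+1) if k even, 0 if k odd]. Integrating term-by-term (or equivalently evaluating the antiderivative F(x) = -3*x^4/4 + 10*x^3/3 - 5*x^2/2 + 6*x at the endpoints):
  F(1) − F(−1) = 73/12 − (-151/12) = 56/3.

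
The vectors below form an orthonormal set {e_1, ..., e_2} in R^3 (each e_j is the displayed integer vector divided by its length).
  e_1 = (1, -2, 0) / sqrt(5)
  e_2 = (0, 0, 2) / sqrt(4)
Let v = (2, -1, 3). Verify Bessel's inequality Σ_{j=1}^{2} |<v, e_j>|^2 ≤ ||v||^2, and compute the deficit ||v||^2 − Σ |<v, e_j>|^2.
Σ |<v, e_j>|^2 = 61/5; ||v||^2 = 14; deficit = 9/5

Write each e_j = u_j / sqrt(<u_j, u_j>) where u_j is the displayed integer vector. Then <v, e_j> = <v, u_j> / sqrt(<u_j, u_j>), so |<v, e_j>|^2 = <v, u_j>^2 / <u_j, u_j>.
Coefficients: <v, e_1> = 4/sqrt(5), <v, e_2> = 6/sqrt(4).
Square and sum: Σ |<v, e_j>|^2 = 61/5.
Compute ||v||^2 = v·v = 14.
Deficit = 14 − 61/5 = 9/5 ≥ 0, confirming Bessel's inequality. (The deficit equals ||v − Σ <v,e_j> e_j||^2, the squared distance from v to span{e_j}.)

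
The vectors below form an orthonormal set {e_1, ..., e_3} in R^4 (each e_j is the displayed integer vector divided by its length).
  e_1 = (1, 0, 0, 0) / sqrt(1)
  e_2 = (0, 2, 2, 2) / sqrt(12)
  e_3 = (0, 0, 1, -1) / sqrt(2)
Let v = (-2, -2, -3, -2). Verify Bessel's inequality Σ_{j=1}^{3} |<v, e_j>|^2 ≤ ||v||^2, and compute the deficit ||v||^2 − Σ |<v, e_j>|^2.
Σ |<v, e_j>|^2 = 125/6; ||v||^2 = 21; deficit = 1/6

Write each e_j = u_j / sqrt(<u_j, u_j>) where u_j is the displayed integer vector. Then <v, e_j> = <v, u_j> / sqrt(<u_j, u_j>), so |<v, e_j>|^2 = <v, u_j>^2 / <u_j, u_j>.
Coefficients: <v, e_1> = -2/sqrt(1), <v, e_2> = -14/sqrt(12), <v, e_3> = -1/sqrt(2).
Square and sum: Σ |<v, e_j>|^2 = 125/6.
Compute ||v||^2 = v·v = 21.
Deficit = 21 − 125/6 = 1/6 ≥ 0, confirming Bessel's inequality. (The deficit equals ||v − Σ <v,e_j> e_j||^2, the squared distance from v to span{e_j}.)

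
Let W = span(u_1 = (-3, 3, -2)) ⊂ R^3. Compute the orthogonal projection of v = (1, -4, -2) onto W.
proj_W(v) = (3/2, -3/2, 1)

Set up U = [u_1 | ... | u_1] ∈ R^(3×1). The projector onto W = col(U) is P = U (U^T U)^(-1) U^T.
Compute U^T U =
  [22],
and U^T v = (-11).
Solve U^T U · c = U^T v for the coefficients: c = (-1/2). The projection is proj_W(v) = U c.
Check: (v - proj_W(v)) · u_1 = 0  (should be 0).
Result: proj_W(v) = (3/2, -3/2, 1).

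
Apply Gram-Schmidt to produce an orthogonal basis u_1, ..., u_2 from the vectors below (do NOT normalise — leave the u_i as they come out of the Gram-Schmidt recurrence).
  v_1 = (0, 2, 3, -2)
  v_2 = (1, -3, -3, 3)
Orthogonal basis:
  u_1 = (0, 2, 3, -2)
  u_2 = (1, -9/17, 12/17, 9/17)

Apply the Gram-Schmidt recurrence
  u_1 = v_1
  u_i = v_i − Σ_{j<i} ((v_i · u_j) / (u_j · u_j)) · u_j.

Step by step this gives:
  u_1 = (0, 2, 3, -2)
  u_2 = (1, -9/17, 12/17, 9/17)

Orthogonality check:
  u_2 · u_1 = 0 (should be 0)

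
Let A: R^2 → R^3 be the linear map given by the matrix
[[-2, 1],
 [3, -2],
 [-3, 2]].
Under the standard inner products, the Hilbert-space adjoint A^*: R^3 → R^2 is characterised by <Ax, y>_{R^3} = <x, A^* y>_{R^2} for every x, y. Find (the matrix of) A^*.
A^* = A^T =
[[-2, 3, -3],
 [1, -2, 2]]

For real matrices with standard dot products, the defining identity <Ax, y> = <x, A^* y> gives (Ax)^T y = x^T (A^*) y, i.e. x^T A^T y = x^T (A^*) y. Since this holds for all x, y, we must have A^* = A^T. Therefore
A^* =
[[-2, 3, -3],
 [1, -2, 2]].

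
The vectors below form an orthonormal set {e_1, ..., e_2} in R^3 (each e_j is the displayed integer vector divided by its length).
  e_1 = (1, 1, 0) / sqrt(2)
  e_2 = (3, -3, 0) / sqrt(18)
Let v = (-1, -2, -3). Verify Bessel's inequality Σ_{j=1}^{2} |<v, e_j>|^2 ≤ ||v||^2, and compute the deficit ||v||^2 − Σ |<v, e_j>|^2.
Σ |<v, e_j>|^2 = 5; ||v||^2 = 14; deficit = 9

Write each e_j = u_j / sqrt(<u_j, u_j>) where u_j is the displayed integer vector. Then <v, e_j> = <v, u_j> / sqrt(<u_j, u_j>), so |<v, e_j>|^2 = <v, u_j>^2 / <u_j, u_j>.
Coefficients: <v, e_1> = -3/sqrt(2), <v, e_2> = 3/sqrt(18).
Square and sum: Σ |<v, e_j>|^2 = 5.
Compute ||v||^2 = v·v = 14.
Deficit = 14 − 5 = 9 ≥ 0, confirming Bessel's inequality. (The deficit equals ||v − Σ <v,e_j> e_j||^2, the squared distance from v to span{e_j}.)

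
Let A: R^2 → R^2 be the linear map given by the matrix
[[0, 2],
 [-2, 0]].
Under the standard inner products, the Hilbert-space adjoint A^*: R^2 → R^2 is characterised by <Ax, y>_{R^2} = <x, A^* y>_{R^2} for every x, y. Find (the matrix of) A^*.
A^* = A^T =
[[0, -2],
 [2, 0]]

For real matrices with standard dot products, the defining identity <Ax, y> = <x, A^* y> gives (Ax)^T y = x^T (A^*) y, i.e. x^T A^T y = x^T (A^*) y. Since this holds for all x, y, we must have A^* = A^T. Therefore
A^* =
[[0, -2],
 [2, 0]].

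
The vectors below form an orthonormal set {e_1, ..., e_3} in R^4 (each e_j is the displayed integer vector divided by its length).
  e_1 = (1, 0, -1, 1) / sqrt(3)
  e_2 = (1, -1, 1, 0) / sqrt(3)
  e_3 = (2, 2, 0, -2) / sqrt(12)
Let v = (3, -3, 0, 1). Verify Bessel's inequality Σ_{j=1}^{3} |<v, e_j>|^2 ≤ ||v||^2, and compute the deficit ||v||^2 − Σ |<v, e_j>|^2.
Σ |<v, e_j>|^2 = 53/3; ||v||^2 = 19; deficit = 4/3

Write each e_j = u_j / sqrt(<u_j, u_j>) where u_j is the displayed integer vector. Then <v, e_j> = <v, u_j> / sqrt(<u_j, u_j>), so |<v, e_j>|^2 = <v, u_j>^2 / <u_j, u_j>.
Coefficients: <v, e_1> = 4/sqrt(3), <v, e_2> = 6/sqrt(3), <v, e_3> = -2/sqrt(12).
Square and sum: Σ |<v, e_j>|^2 = 53/3.
Compute ||v||^2 = v·v = 19.
Deficit = 19 − 53/3 = 4/3 ≥ 0, confirming Bessel's inequality. (The deficit equals ||v − Σ <v,e_j> e_j||^2, the squared distance from v to span{e_j}.)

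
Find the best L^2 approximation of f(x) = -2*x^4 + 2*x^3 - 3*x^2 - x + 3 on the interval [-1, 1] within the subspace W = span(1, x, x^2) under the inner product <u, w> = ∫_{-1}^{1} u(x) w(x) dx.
g(x) = -33*x^2/7 + x/5 + 111/35

The best approximation g ∈ W is the orthogonal projection of f onto W. Writing g = a_0 + a_1 x + a_2 x^2, the coefficients solve the normal equations G · a = b where
  G_{ij} = <φ_i, φ_j> and b_i = <f, φ_i>, with φ_0 = 1, φ_1 = x, φ_2 = x^2.
G =
  [2, 0, 2/3]
  [0, 2/3, 0]
  [2/3, 0, 2/5],
b = (16/5, 2/15, 8/35).
Solving gives a_0 = 111/35, a_1 = 1/5, a_2 = -33/7, so
  g(x) = -33*x^2/7 + x/5 + 111/35.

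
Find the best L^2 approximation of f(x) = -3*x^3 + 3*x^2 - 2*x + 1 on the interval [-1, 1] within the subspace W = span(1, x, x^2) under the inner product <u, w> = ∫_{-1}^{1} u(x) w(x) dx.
g(x) = 3*x^2 - 19*x/5 + 1

The best approximation g ∈ W is the orthogonal projection of f onto W. Writing g = a_0 + a_1 x + a_2 x^2, the coefficients solve the normal equations G · a = b where
  G_{ij} = <φ_i, φ_j> and b_i = <f, φ_i>, with φ_0 = 1, φ_1 = x, φ_2 = x^2.
G =
  [2, 0, 2/3]
  [0, 2/3, 0]
  [2/3, 0, 2/5],
b = (4, -38/15, 28/15).
Solving gives a_0 = 1, a_1 = -19/5, a_2 = 3, so
  g(x) = 3*x^2 - 19*x/5 + 1.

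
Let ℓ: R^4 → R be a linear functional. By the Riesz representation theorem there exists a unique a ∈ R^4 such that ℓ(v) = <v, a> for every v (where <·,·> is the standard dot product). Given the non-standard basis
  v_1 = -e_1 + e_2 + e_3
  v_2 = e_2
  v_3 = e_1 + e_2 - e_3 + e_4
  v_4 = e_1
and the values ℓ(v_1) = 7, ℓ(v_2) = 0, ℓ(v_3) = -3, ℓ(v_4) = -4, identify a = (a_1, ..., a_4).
a = (-4, 0, 3, 4)

Write a = (a_1, ..., a_4) in the standard basis. For each basis vector v_i, ℓ(v_i) = <v_i, a> is a linear equation in the a_j's. Collect the n equations into a matrix system V a = ℓ, where row i of V is v_i (expressed in the standard basis). Since V is invertible (lower-triangular with 1s on the diagonal, up to permutation), solve by back-substitution:
  V =
[[-1, 1, 1, 0],
 [0, 1, 0, 0],
 [1, 1, -1, 1],
 [1, 0, 0, 0]]
  V a = (7, 0, -3, -4)
Solving gives a = (-4, 0, 3, 4).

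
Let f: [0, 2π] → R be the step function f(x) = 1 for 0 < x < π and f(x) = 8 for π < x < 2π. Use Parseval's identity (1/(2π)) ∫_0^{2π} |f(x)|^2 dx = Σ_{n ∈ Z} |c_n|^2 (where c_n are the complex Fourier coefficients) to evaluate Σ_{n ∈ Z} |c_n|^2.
Σ |c_n|^2 = 65/2

Parseval equates the L^2 energy of f (normalised by 1/(2π)) with the ℓ^2 sum of its Fourier coefficients: (1/(2π)) ∫_0^{2π} |f|^2 = Σ |c_n|^2.
Compute the left side: (1/(2π)) [∫_0^π 1^2 dx + ∫_π^{2π} 8^2 dx] = (1/(2π)) · (1π + 64π) = (1 + 64)/2 = 65/2.
So Σ_{n ∈ Z} |c_n|^2 = 65/2.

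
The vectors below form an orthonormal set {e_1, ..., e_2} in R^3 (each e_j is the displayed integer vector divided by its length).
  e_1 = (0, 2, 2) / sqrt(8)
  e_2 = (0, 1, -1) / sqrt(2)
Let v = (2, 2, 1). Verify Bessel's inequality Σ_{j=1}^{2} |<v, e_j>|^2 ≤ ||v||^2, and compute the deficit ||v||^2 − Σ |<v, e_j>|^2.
Σ |<v, e_j>|^2 = 5; ||v||^2 = 9; deficit = 4

Write each e_j = u_j / sqrt(<u_j, u_j>) where u_j is the displayed integer vector. Then <v, e_j> = <v, u_j> / sqrt(<u_j, u_j>), so |<v, e_j>|^2 = <v, u_j>^2 / <u_j, u_j>.
Coefficients: <v, e_1> = 6/sqrt(8), <v, e_2> = 1/sqrt(2).
Square and sum: Σ |<v, e_j>|^2 = 5.
Compute ||v||^2 = v·v = 9.
Deficit = 9 − 5 = 4 ≥ 0, confirming Bessel's inequality. (The deficit equals ||v − Σ <v,e_j> e_j||^2, the squared distance from v to span{e_j}.)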